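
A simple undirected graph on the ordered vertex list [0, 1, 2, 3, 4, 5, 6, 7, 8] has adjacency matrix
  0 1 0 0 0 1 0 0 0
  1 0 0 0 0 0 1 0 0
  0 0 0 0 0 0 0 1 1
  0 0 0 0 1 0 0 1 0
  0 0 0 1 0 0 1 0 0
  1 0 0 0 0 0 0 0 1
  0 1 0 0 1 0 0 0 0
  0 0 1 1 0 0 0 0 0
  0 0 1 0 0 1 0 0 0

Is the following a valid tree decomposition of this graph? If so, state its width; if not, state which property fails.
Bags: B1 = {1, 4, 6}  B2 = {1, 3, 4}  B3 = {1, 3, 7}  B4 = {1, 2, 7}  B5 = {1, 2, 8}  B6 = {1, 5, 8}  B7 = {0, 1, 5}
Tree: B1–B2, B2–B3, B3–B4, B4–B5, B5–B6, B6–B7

Every vertex of G appears in some bag (union = {0, 1, 2, 3, 4, 5, 6, 7, 8}); every edge is covered by a bag; and for each vertex v the set of bags containing v is connected in the bag tree. The decomposition is therefore valid. The largest bag has 3 vertices, so the width is 2.

Yes; width 2.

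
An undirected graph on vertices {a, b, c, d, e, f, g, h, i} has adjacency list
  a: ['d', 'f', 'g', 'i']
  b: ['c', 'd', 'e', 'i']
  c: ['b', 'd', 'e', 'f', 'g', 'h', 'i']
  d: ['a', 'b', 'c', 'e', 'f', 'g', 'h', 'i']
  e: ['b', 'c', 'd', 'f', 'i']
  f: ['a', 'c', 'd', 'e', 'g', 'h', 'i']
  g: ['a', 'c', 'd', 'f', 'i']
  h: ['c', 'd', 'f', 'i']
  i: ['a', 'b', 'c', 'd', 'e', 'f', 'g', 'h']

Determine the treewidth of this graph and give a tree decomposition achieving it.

The largest bag has 5 vertices, giving width 4; this decomposition certifies tw(G) ≤ 4. Conversely, {c, d, f, g, i} is a clique of size 5, and the vertices of any clique must share a bag in every tree decomposition; so some bag has ≥ 5 vertices and tw(G) ≥ 4. Therefore the treewidth is 4.

Treewidth 4.
One such decomposition:
Bags: B1 = {c, d, e, f, i}  B2 = {b, c, d, e, i}  B3 = {c, d, f, g, i}  B4 = {c, d, f, h, i}  B5 = {a, d, f, g, i}
Tree: B1–B2, B1–B3, B3–B4, B3–B5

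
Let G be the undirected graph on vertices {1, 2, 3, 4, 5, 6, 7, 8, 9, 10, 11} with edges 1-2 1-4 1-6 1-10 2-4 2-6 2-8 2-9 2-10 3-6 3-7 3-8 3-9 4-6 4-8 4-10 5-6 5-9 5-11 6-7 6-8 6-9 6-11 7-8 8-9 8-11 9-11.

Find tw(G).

3

A width-3 tree decomposition is:
Bags: B1 = {1, 2, 4, 6}  B2 = {2, 4, 6, 8}  B3 = {2, 6, 8, 9}  B4 = {1, 2, 4, 10}  B5 = {6, 8, 9, 11}  B6 = {3, 6, 8, 9}  B7 = {3, 6, 7, 8}  B8 = {5, 6, 9, 11}
Tree: B1–B2, B2–B3, B1–B4, B3–B5, B3–B6, B6–B7, B5–B8
Every bag has size at most 4, so the width is 4 − 1 = 3 and tw(G) ≤ 3. Conversely, {1, 2, 4, 10} is a clique of size 4, and the vertices of any clique must share a bag in every tree decomposition; so some bag has ≥ 4 vertices and tw(G) ≥ 3. The upper and lower bounds meet at 3, so that is the treewidth.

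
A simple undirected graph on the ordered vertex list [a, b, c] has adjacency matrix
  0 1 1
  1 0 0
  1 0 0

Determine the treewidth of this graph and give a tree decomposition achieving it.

The largest bag has 2 vertices, giving width 1; this decomposition certifies tw(G) ≤ 1. Any graph with an edge has treewidth ≥ 1, and G has the edge b–a. Hence tw(G) = 1 exactly.

Treewidth 1.
One such decomposition:
Bags: B1 = {a, b}  B2 = {a, c}
Tree: B1–B2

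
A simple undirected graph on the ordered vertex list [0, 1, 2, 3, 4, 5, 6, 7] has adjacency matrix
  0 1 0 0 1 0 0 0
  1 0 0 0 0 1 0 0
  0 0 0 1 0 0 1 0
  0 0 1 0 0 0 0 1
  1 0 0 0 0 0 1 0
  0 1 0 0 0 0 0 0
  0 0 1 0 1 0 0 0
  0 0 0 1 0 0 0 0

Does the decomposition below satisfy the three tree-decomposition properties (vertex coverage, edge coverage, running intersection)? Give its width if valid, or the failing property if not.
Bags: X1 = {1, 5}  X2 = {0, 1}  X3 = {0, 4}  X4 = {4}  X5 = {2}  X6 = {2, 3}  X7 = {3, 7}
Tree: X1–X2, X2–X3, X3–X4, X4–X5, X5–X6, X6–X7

A tree decomposition must satisfy three properties: every vertex lies in some bag; for every edge, both endpoints lie together in some bag; and for every vertex, the bags containing it form a connected subtree. Here vertex 6 appears in no bag, so the decomposition is invalid.

No — vertex 6 appears in no bag.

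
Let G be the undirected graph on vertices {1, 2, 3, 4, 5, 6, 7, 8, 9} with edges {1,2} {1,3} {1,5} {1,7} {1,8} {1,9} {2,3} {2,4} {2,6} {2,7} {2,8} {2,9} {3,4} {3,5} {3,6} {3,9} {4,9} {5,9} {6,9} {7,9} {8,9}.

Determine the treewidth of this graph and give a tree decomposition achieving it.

The largest bag has 4 vertices, giving width 3; this decomposition certifies tw(G) ≤ 3. For the lower bound, the 4 vertices {1, 2, 8, 9} are pairwise adjacent, and any tree decomposition puts a clique entirely inside one bag — forcing width ≥ 3. The upper and lower bounds meet at 3, so that is the treewidth.

Treewidth 3.
One such decomposition:
Bags: B1 = {2, 3, 6, 9}  B2 = {2, 3, 4, 9}  B3 = {1, 2, 3, 9}  B4 = {1, 3, 5, 9}  B5 = {1, 2, 8, 9}  B6 = {1, 2, 7, 9}
Tree: B1–B2, B1–B3, B3–B4, B3–B5, B3–B6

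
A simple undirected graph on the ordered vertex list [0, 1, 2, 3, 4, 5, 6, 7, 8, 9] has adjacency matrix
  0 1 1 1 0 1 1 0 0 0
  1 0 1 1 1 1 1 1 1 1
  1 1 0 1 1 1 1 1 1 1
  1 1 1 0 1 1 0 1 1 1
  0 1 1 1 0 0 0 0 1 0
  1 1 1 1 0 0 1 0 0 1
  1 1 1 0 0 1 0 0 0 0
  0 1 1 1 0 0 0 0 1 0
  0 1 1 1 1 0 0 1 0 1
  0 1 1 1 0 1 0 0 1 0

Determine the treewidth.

4

A width-4 tree decomposition is:
Bags: B1 = {1, 2, 3, 5, 9}  B2 = {1, 2, 3, 8, 9}  B3 = {0, 1, 2, 3, 5}  B4 = {0, 1, 2, 5, 6}  B5 = {1, 2, 3, 7, 8}  B6 = {1, 2, 3, 4, 8}
Tree: B1–B2, B1–B3, B3–B4, B2–B5, B5–B6
Every bag has size at most 5, so the width is 5 − 1 = 4 and tw(G) ≤ 4. For the lower bound, the 5 vertices {0, 1, 2, 3, 5} are pairwise adjacent, and any tree decomposition puts a clique entirely inside one bag — forcing width ≥ 4. Therefore the treewidth is 4.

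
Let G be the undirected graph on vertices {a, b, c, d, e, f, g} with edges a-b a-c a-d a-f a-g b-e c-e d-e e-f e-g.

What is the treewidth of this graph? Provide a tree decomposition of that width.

Each bag holds 3 vertices, so the decomposition has width 2, which upper-bounds the treewidth. The edges e–d–a–b–e form a cycle, so G is not a tree and its treewidth is at least 2. Combining the bounds, tw(G) = 2.

Treewidth 2.
One such decomposition:
Bags: B1 = {a, d, e}  B2 = {a, b, e}  B3 = {a, e, f}  B4 = {a, c, e}  B5 = {a, e, g}
Tree: B1–B2, B2–B3, B3–B4, B4–B5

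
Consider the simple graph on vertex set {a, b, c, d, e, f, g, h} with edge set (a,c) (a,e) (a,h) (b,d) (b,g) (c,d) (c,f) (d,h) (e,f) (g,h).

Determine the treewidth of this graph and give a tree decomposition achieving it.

Every bag has size at most 3, so the width is 3 − 1 = 2 and tw(G) ≤ 2. The edges b–g–h–d–b form a cycle, so G is not a tree and its treewidth is at least 2. Hence tw(G) = 2 exactly.

Treewidth 2.
Bags: B1 = {b, d, g}  B2 = {d, g, h}  B3 = {c, d, h}  B4 = {a, c, h}  B5 = {a, c, f}  B6 = {a, e, f}
Tree: B1–B2, B2–B3, B3–B4, B4–B5, B5–B6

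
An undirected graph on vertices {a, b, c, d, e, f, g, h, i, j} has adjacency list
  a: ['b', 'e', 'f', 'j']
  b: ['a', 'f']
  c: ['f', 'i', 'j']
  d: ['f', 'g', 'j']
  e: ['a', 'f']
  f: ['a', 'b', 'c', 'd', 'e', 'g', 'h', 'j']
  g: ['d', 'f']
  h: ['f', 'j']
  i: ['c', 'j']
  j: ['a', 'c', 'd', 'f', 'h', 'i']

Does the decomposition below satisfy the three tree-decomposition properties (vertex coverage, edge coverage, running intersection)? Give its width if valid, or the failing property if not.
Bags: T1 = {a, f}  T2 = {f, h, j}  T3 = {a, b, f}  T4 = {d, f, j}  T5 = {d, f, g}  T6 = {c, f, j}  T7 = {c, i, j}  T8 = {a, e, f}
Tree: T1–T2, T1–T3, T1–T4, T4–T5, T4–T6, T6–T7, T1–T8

A tree decomposition must satisfy three properties: every vertex lies in some bag; for every edge, both endpoints lie together in some bag; and for every vertex, the bags containing it form a connected subtree. Here edge (j,a) lies in no bag, so the decomposition is invalid.

No — edge (j,a) lies in no bag.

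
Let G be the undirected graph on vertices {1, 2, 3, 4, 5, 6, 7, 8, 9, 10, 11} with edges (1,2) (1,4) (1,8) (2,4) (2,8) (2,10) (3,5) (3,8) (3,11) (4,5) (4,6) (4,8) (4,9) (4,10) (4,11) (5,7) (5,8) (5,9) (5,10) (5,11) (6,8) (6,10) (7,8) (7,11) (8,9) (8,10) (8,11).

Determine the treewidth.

A width-3 tree decomposition is:
Bags: B1 = {2, 4, 8, 10}  B2 = {1, 2, 4, 8}  B3 = {4, 5, 8, 10}  B4 = {4, 5, 8, 11}  B5 = {4, 6, 8, 10}  B6 = {4, 5, 8, 9}  B7 = {3, 5, 8, 11}  B8 = {5, 7, 8, 11}
Tree: B1–B2, B1–B3, B3–B4, B1–B5, B3–B6, B4–B7, B7–B8
Each bag holds 4 vertices, so the decomposition has width 3, which upper-bounds the treewidth. For the lower bound, the 4 vertices {3, 5, 8, 11} are pairwise adjacent, and any tree decomposition puts a clique entirely inside one bag — forcing width ≥ 3. Hence tw(G) = 3 exactly.

3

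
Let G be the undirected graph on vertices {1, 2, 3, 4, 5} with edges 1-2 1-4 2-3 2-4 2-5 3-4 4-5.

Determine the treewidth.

2

A width-2 tree decomposition is:
Bags: B1 = {2, 3, 4}  B2 = {2, 4, 5}  B3 = {1, 2, 4}
Tree: B1–B2, B2–B3
The largest bag has 3 vertices, giving width 2; this decomposition certifies tw(G) ≤ 2. For the lower bound, the 3 vertices {1, 2, 4} are pairwise adjacent, and any tree decomposition puts a clique entirely inside one bag — forcing width ≥ 2. Combining the bounds, tw(G) = 2.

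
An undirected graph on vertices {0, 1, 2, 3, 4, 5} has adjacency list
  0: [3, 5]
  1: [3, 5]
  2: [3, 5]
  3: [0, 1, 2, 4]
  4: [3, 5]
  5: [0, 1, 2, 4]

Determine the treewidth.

2

A width-2 tree decomposition is:
Bags: B1 = {3, 4, 5}  B2 = {2, 3, 5}  B3 = {0, 3, 5}  B4 = {1, 3, 5}
Tree: B1–B2, B2–B3, B3–B4
Each bag holds 3 vertices, so the decomposition has width 2, which upper-bounds the treewidth. The edges 4–3–2–5–4 form a cycle, so G is not a tree and its treewidth is at least 2. Hence tw(G) = 2 exactly.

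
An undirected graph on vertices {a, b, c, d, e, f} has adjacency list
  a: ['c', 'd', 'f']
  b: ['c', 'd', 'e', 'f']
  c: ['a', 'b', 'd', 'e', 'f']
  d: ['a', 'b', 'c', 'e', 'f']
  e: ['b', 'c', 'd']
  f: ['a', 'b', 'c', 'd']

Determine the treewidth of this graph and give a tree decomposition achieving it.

Each bag holds 4 vertices, so the decomposition has width 3, which upper-bounds the treewidth. For the lower bound, the 4 vertices {b, c, d, e} are pairwise adjacent, and any tree decomposition puts a clique entirely inside one bag — forcing width ≥ 3. Combining the bounds, tw(G) = 3.

Treewidth 3.
One optimal decomposition is:
Bags: B1 = {b, c, d, f}  B2 = {b, c, d, e}  B3 = {a, c, d, f}
Tree: B1–B2, B1–B3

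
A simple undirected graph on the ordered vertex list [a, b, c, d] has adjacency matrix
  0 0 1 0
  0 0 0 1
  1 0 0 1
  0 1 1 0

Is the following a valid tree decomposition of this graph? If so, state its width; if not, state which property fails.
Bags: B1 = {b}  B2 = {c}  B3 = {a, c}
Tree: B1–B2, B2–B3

A tree decomposition must satisfy three properties: every vertex lies in some bag; for every edge, both endpoints lie together in some bag; and for every vertex, the bags containing it form a connected subtree. Here vertex d appears in no bag, so the decomposition is invalid.

No — vertex d appears in no bag.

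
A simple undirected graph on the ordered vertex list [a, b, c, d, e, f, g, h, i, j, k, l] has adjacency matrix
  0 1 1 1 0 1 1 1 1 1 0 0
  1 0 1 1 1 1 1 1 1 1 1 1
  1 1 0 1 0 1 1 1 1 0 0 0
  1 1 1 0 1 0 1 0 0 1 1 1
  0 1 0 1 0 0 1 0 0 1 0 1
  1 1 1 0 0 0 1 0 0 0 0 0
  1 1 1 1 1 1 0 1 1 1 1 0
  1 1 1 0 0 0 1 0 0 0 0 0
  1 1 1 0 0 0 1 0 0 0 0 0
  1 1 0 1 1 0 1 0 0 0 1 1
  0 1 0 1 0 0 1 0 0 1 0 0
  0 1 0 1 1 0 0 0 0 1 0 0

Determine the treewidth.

A width-4 tree decomposition is:
Bags: B1 = {a, b, d, g, j}  B2 = {b, d, g, j, k}  B3 = {b, d, e, g, j}  B4 = {a, b, c, d, g}  B5 = {a, b, c, f, g}  B6 = {a, b, c, g, i}  B7 = {a, b, c, g, h}  B8 = {b, d, e, j, l}
Tree: B1–B2, B2–B3, B1–B4, B4–B5, B4–B6, B6–B7, B3–B8
The largest bag has 5 vertices, giving width 4; this decomposition certifies tw(G) ≤ 4. Conversely, {b, d, e, g, j} is a clique of size 5, and the vertices of any clique must share a bag in every tree decomposition; so some bag has ≥ 5 vertices and tw(G) ≥ 4. The upper and lower bounds meet at 4, so that is the treewidth.

4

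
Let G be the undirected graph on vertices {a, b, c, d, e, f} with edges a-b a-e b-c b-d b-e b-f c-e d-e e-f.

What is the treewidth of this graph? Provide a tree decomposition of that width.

Treewidth 2.
Bags: B1 = {b, e, f}  B2 = {a, b, e}  B3 = {b, c, e}  B4 = {b, d, e}
Tree: B1–B2, B1–B3, B1–B4

Every bag has size at most 3, so the width is 3 − 1 = 2 and tw(G) ≤ 2. Conversely, {b, d, e} is a clique of size 3, and the vertices of any clique must share a bag in every tree decomposition; so some bag has ≥ 3 vertices and tw(G) ≥ 2. Therefore the treewidth is 2.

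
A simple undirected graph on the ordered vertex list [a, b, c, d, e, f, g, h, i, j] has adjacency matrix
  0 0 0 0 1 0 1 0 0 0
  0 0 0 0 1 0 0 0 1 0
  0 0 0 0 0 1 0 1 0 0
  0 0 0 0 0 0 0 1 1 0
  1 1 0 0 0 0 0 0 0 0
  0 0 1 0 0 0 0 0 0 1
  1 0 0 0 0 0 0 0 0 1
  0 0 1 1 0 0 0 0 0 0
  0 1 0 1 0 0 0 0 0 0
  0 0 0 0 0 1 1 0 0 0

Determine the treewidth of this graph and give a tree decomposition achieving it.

Every bag has size at most 3, so the width is 3 − 1 = 2 and tw(G) ≤ 2. Since g–a–e–b–i–d–h–c–f–j–g is a cycle in G, G is not acyclic. Forests are exactly the graphs of treewidth ≤ 1, so tw(G) ≥ 2. Therefore the treewidth is 2.

Treewidth 2.
Bags: B1 = {a, e, g}  B2 = {b, e, g}  B3 = {b, g, i}  B4 = {d, g, i}  B5 = {d, g, h}  B6 = {c, g, h}  B7 = {c, f, g}  B8 = {f, g, j}
Tree: B1–B2, B2–B3, B3–B4, B4–B5, B5–B6, B6–B7, B7–B8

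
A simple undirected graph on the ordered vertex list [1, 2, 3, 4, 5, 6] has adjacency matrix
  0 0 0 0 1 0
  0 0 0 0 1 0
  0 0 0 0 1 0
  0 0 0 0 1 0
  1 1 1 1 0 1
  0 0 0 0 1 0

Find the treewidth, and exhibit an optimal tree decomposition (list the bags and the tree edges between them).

Every bag has size at most 2, so the width is 2 − 1 = 1 and tw(G) ≤ 1. Any graph with an edge has treewidth ≥ 1, and G has the edge 5–2. Therefore the treewidth is 1.

Treewidth 1.
One such decomposition:
Bags: B1 = {2, 5}  B2 = {4, 5}  B3 = {3, 5}  B4 = {5, 6}  B5 = {1, 5}
Tree: B1–B2, B2–B3, B3–B4, B2–B5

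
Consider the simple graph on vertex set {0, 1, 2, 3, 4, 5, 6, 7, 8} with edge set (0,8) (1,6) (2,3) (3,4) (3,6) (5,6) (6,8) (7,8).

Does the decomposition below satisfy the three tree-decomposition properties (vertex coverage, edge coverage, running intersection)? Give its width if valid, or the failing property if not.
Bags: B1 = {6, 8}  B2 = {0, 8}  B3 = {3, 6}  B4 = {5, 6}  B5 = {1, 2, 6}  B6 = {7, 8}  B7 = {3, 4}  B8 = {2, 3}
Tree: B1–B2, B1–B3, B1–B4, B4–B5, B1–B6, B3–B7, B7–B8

A tree decomposition must satisfy three properties: every vertex lies in some bag; for every edge, both endpoints lie together in some bag; and for every vertex, the bags containing it form a connected subtree. Here bags containing vertex 2 are not connected in the tree, so the decomposition is invalid.

No — bags containing vertex 2 are not connected in the tree.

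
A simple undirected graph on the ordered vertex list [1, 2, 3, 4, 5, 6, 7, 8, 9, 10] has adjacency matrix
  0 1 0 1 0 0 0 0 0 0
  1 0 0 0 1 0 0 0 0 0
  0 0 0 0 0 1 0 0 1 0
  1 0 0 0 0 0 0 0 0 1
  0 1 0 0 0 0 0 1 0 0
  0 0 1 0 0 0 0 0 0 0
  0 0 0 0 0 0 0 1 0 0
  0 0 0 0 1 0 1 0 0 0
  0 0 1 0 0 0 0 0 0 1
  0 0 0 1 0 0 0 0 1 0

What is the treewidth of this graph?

A width-1 tree decomposition is:
Bags: B1 = {7, 8}  B2 = {5, 8}  B3 = {2, 5}  B4 = {1, 2}  B5 = {1, 4}  B6 = {4, 10}  B7 = {9, 10}  B8 = {3, 9}  B9 = {3, 6}
Tree: B1–B2, B2–B3, B3–B4, B4–B5, B5–B6, B6–B7, B7–B8, B8–B9
Each bag holds 2 vertices, so the decomposition has width 1, which upper-bounds the treewidth. G has an edge, so its treewidth is at least 1. Combining the bounds, tw(G) = 1.

1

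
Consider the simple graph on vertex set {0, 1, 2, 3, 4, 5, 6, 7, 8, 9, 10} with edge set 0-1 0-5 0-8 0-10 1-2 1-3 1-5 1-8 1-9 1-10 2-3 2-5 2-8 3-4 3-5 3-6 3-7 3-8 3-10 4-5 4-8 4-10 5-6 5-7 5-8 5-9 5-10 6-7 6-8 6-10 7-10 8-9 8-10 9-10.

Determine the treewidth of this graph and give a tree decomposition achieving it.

Treewidth 4.
One such decomposition:
Bags: B1 = {1, 3, 5, 8, 10}  B2 = {1, 5, 8, 9, 10}  B3 = {3, 4, 5, 8, 10}  B4 = {3, 5, 6, 8, 10}  B5 = {1, 2, 3, 5, 8}  B6 = {3, 5, 6, 7, 10}  B7 = {0, 1, 5, 8, 10}
Tree: B1–B2, B1–B3, B1–B4, B1–B5, B4–B6, B1–B7

Every bag has size at most 5, so the width is 5 − 1 = 4 and tw(G) ≤ 4. For the lower bound, the 5 vertices {1, 2, 3, 5, 8} are pairwise adjacent, and any tree decomposition puts a clique entirely inside one bag — forcing width ≥ 4. Therefore the treewidth is 4.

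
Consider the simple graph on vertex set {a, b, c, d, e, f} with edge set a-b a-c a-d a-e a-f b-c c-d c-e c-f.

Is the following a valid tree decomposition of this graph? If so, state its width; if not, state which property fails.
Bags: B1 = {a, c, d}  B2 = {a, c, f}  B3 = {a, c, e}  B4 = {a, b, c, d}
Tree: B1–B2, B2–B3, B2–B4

No — bags containing vertex d are not connected in the tree.

A tree decomposition must satisfy three properties: every vertex lies in some bag; for every edge, both endpoints lie together in some bag; and for every vertex, the bags containing it form a connected subtree. Here bags containing vertex d are not connected in the tree, so the decomposition is invalid.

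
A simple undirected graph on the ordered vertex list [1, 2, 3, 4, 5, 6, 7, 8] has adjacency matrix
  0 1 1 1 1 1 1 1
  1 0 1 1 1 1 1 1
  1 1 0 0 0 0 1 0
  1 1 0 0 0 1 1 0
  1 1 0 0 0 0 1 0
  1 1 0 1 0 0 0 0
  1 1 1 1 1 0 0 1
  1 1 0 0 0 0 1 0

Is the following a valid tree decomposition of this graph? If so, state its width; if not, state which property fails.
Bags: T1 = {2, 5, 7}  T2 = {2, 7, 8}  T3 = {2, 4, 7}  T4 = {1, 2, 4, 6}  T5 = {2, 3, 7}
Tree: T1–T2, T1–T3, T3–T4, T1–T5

A tree decomposition must satisfy three properties: every vertex lies in some bag; for every edge, both endpoints lie together in some bag; and for every vertex, the bags containing it form a connected subtree. Here edge (5,1) lies in no bag, so the decomposition is invalid.

No — edge (5,1) lies in no bag.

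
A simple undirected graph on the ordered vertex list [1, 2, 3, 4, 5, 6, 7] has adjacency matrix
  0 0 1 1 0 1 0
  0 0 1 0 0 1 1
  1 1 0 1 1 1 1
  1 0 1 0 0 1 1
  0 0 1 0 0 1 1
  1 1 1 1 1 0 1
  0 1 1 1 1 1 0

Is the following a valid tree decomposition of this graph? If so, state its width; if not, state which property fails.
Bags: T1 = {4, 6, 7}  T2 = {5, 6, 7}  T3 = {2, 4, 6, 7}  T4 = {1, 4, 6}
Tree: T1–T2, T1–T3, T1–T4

No — vertex 3 appears in no bag.

A tree decomposition must satisfy three properties: every vertex lies in some bag; for every edge, both endpoints lie together in some bag; and for every vertex, the bags containing it form a connected subtree. Here vertex 3 appears in no bag, so the decomposition is invalid.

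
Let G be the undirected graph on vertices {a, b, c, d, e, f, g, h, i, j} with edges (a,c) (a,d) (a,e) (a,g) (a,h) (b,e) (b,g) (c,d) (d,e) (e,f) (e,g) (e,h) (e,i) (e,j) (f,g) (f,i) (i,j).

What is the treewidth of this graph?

A width-2 tree decomposition is:
Bags: B1 = {a, c, d}  B2 = {a, d, e}  B3 = {a, e, h}  B4 = {a, e, g}  B5 = {b, e, g}  B6 = {e, f, g}  B7 = {e, f, i}  B8 = {e, i, j}
Tree: B1–B2, B2–B3, B2–B4, B4–B5, B5–B6, B6–B7, B7–B8
The largest bag has 3 vertices, giving width 2; this decomposition certifies tw(G) ≤ 2. On the other hand G contains the 3-clique {a, d, e}. A clique must lie in a single bag of any decomposition, so no decomposition can have width below 2. The upper and lower bounds meet at 2, so that is the treewidth.

2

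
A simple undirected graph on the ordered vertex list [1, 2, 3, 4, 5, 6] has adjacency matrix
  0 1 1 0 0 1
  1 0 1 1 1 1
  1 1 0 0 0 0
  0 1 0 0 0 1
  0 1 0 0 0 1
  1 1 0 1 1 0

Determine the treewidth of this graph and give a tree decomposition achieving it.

Treewidth 2.
One optimal decomposition is:
Bags: B1 = {1, 2, 6}  B2 = {2, 4, 6}  B3 = {2, 5, 6}  B4 = {1, 2, 3}
Tree: B1–B2, B2–B3, B1–B4

Every bag has size at most 3, so the width is 3 − 1 = 2 and tw(G) ≤ 2. Conversely, {1, 2, 3} is a clique of size 3, and the vertices of any clique must share a bag in every tree decomposition; so some bag has ≥ 3 vertices and tw(G) ≥ 2. Hence tw(G) = 2 exactly.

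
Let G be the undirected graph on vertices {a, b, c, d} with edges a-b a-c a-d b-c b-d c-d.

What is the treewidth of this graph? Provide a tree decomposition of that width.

A single bag containing all 4 vertices is trivially a valid decomposition of width 3. For the lower bound, the 4 vertices {a, b, c, d} are pairwise adjacent, and any tree decomposition puts a clique entirely inside one bag — forcing width ≥ 3. The upper and lower bounds meet at 3, so that is the treewidth.

Treewidth 3.
Bags: B1 = {a, b, c, d}
Tree: (single bag)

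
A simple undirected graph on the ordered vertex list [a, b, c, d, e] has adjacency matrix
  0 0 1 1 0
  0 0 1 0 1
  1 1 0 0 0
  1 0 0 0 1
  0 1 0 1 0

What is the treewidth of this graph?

A width-2 tree decomposition is:
Bags: B1 = {a, b, c}  B2 = {a, b, d}  B3 = {b, d, e}
Tree: B1–B2, B2–B3
Every bag has size at most 3, so the width is 3 − 1 = 2 and tw(G) ≤ 2. Since b–c–a–d–e–b is a cycle in G, G is not acyclic. Forests are exactly the graphs of treewidth ≤ 1, so tw(G) ≥ 2. Therefore the treewidth is 2.

2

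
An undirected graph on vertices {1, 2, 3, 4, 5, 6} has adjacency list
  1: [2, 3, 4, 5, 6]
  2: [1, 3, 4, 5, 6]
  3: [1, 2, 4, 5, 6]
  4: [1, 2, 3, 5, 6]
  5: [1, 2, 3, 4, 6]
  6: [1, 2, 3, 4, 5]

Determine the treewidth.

5

A width-5 tree decomposition is:
Bags: B1 = {1, 2, 3, 4, 5, 6}
Tree: (single bag)
A single bag containing all 6 vertices is trivially a valid decomposition of width 5. For the lower bound, the 6 vertices {1, 2, 3, 4, 5, 6} are pairwise adjacent, and any tree decomposition puts a clique entirely inside one bag — forcing width ≥ 5. The upper and lower bounds meet at 5, so that is the treewidth.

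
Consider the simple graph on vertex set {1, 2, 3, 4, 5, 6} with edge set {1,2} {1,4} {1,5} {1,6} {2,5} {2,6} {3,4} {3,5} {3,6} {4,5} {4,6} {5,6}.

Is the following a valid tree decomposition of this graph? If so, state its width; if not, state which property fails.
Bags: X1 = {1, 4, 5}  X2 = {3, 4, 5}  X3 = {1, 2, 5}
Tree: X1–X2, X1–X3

A tree decomposition must satisfy three properties: every vertex lies in some bag; for every edge, both endpoints lie together in some bag; and for every vertex, the bags containing it form a connected subtree. Here vertex 6 appears in no bag, so the decomposition is invalid.

No — vertex 6 appears in no bag.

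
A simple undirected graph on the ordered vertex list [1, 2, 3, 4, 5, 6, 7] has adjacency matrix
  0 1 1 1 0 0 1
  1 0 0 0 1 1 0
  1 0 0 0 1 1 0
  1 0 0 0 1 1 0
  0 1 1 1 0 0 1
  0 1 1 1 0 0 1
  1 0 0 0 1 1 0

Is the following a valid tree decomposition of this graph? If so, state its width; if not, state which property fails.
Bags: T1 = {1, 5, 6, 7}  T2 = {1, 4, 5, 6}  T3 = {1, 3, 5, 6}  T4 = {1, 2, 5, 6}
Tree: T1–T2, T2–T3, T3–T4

Yes; width 3.

Vertex coverage: the bags together contain {1, 2, 3, 4, 5, 6, 7}, the full vertex set. Edge coverage: each edge of G has both endpoints in at least one bag. Running intersection: for every vertex, the bags containing it form a connected subtree. All three properties hold, so this is a valid tree decomposition of width max|bag| − 1 = 3, and hence tw(G) ≤ 3.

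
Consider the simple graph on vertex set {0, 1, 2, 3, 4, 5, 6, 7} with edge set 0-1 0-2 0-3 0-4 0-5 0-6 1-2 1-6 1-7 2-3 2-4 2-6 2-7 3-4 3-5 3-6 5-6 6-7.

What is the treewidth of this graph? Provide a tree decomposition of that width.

Every bag has size at most 4, so the width is 4 − 1 = 3 and tw(G) ≤ 3. For the lower bound, the 4 vertices {0, 1, 2, 6} are pairwise adjacent, and any tree decomposition puts a clique entirely inside one bag — forcing width ≥ 3. Combining the bounds, tw(G) = 3.

Treewidth 3.
One optimal decomposition is:
Bags: B1 = {0, 2, 3, 4}  B2 = {0, 2, 3, 6}  B3 = {0, 3, 5, 6}  B4 = {0, 1, 2, 6}  B5 = {1, 2, 6, 7}
Tree: B1–B2, B2–B3, B2–B4, B4–B5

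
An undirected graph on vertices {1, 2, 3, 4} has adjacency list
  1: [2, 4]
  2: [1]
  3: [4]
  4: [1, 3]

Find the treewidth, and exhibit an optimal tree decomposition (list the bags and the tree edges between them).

Every bag has size at most 2, so the width is 2 − 1 = 1 and tw(G) ≤ 1. G has an edge, so its treewidth is at least 1. The upper and lower bounds meet at 1, so that is the treewidth.

Treewidth 1.
Bags: B1 = {1, 2}  B2 = {1, 4}  B3 = {3, 4}
Tree: B1–B2, B2–B3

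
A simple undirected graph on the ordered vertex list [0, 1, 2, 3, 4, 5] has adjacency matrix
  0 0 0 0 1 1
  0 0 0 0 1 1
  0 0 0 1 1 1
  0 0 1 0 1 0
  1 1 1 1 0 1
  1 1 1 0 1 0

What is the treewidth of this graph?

2

A width-2 tree decomposition is:
Bags: B1 = {2, 4, 5}  B2 = {1, 4, 5}  B3 = {2, 3, 4}  B4 = {0, 4, 5}
Tree: B1–B2, B1–B3, B2–B4
Every bag has size at most 3, so the width is 3 − 1 = 2 and tw(G) ≤ 2. On the other hand G contains the 3-clique {2, 3, 4}. A clique must lie in a single bag of any decomposition, so no decomposition can have width below 2. Hence tw(G) = 2 exactly.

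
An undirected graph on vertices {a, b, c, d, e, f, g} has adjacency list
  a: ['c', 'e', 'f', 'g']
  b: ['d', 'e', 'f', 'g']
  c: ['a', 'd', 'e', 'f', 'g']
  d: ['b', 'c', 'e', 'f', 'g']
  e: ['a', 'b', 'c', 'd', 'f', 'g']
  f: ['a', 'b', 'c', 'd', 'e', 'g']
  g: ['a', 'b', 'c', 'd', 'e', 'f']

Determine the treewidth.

4

A width-4 tree decomposition is:
Bags: B1 = {a, c, e, f, g}  B2 = {c, d, e, f, g}  B3 = {b, d, e, f, g}
Tree: B1–B2, B2–B3
Every bag has size at most 5, so the width is 5 − 1 = 4 and tw(G) ≤ 4. For the lower bound, the 5 vertices {c, d, e, f, g} are pairwise adjacent, and any tree decomposition puts a clique entirely inside one bag — forcing width ≥ 4. Hence tw(G) = 4 exactly.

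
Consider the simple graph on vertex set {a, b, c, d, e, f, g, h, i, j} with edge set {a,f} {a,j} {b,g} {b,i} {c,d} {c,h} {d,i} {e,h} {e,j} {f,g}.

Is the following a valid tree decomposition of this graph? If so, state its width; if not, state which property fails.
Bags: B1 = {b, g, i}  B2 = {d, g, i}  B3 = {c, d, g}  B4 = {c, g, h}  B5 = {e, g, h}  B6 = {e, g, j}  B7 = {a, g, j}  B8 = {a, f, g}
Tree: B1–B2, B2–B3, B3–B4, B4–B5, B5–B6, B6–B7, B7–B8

Checking the three conditions: (i) the bags cover all of {a, b, c, d, e, f, g, h, i, j}; (ii) for each edge, some bag contains both endpoints; (iii) the bags containing any fixed vertex form a subtree. All hold, so the decomposition is valid with width 3 − 1 = 2.

Yes; width 2.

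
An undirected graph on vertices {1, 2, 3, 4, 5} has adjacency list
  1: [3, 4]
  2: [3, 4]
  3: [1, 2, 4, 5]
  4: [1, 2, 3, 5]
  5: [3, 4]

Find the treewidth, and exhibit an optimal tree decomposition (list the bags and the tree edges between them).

Treewidth 2.
One such decomposition:
Bags: B1 = {1, 3, 4}  B2 = {2, 3, 4}  B3 = {3, 4, 5}
Tree: B1–B2, B2–B3

The largest bag has 3 vertices, giving width 2; this decomposition certifies tw(G) ≤ 2. On the other hand G contains the 3-clique {1, 3, 4}. A clique must lie in a single bag of any decomposition, so no decomposition can have width below 2. Therefore the treewidth is 2.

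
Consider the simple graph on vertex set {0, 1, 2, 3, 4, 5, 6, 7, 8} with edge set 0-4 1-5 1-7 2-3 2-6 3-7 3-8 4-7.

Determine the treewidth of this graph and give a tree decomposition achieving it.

Treewidth 1.
One optimal decomposition is:
Bags: B1 = {3, 7}  B2 = {2, 3}  B3 = {3, 8}  B4 = {4, 7}  B5 = {2, 6}  B6 = {1, 7}  B7 = {1, 5}  B8 = {0, 4}
Tree: B1–B2, B1–B3, B1–B4, B2–B5, B1–B6, B6–B7, B4–B8

The largest bag has 2 vertices, giving width 1; this decomposition certifies tw(G) ≤ 1. Any graph with an edge has treewidth ≥ 1, and G has the edge 7–3. Combining the bounds, tw(G) = 1.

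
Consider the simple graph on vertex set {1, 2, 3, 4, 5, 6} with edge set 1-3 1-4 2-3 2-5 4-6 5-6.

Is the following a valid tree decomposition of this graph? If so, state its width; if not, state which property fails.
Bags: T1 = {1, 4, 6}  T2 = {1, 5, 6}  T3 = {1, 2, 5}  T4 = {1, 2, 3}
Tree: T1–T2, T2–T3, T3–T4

Yes; width 2.

Checking the three conditions: (i) the bags cover all of {1, 2, 3, 4, 5, 6}; (ii) for each edge, some bag contains both endpoints; (iii) the bags containing any fixed vertex form a subtree. All hold, so the decomposition is valid with width 3 − 1 = 2.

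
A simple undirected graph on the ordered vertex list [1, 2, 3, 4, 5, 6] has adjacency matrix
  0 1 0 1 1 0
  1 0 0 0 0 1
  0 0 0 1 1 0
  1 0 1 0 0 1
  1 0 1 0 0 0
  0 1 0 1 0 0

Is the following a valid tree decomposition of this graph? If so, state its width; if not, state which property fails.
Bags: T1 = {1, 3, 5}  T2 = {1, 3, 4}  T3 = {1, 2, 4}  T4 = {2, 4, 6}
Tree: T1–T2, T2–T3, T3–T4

Yes; width 2.

Checking the three conditions: (i) the bags cover all of {1, 2, 3, 4, 5, 6}; (ii) for each edge, some bag contains both endpoints; (iii) the bags containing any fixed vertex form a subtree. All hold, so the decomposition is valid with width 3 − 1 = 2.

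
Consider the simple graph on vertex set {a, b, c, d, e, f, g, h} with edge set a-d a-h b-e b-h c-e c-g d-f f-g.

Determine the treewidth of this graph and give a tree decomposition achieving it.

Treewidth 2.
One optimal decomposition is:
Bags: B1 = {d, f, g}  B2 = {c, d, g}  B3 = {c, d, e}  B4 = {b, d, e}  B5 = {b, d, h}  B6 = {a, d, h}
Tree: B1–B2, B2–B3, B3–B4, B4–B5, B5–B6

The largest bag has 3 vertices, giving width 2; this decomposition certifies tw(G) ≤ 2. The edges d–f–g–c–e–b–h–a–d form a cycle, so G is not a tree and its treewidth is at least 2. The upper and lower bounds meet at 2, so that is the treewidth.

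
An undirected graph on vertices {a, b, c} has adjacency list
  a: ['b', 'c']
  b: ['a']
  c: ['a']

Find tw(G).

1

A width-1 tree decomposition is:
Bags: B1 = {a, c}  B2 = {a, b}
Tree: B1–B2
Each bag holds 2 vertices, so the decomposition has width 1, which upper-bounds the treewidth. G has an edge, so its treewidth is at least 1. Combining the bounds, tw(G) = 1.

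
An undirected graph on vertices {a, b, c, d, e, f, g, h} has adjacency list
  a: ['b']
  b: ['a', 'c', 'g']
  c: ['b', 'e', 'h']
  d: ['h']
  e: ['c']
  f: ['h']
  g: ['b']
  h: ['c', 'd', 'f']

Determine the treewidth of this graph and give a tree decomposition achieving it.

Each bag holds 2 vertices, so the decomposition has width 1, which upper-bounds the treewidth. G has an edge, so its treewidth is at least 1. The upper and lower bounds meet at 1, so that is the treewidth.

Treewidth 1.
Bags: B1 = {b, c}  B2 = {c, h}  B3 = {f, h}  B4 = {d, h}  B5 = {c, e}  B6 = {a, b}  B7 = {b, g}
Tree: B1–B2, B2–B3, B2–B4, B1–B5, B1–B6, B6–B7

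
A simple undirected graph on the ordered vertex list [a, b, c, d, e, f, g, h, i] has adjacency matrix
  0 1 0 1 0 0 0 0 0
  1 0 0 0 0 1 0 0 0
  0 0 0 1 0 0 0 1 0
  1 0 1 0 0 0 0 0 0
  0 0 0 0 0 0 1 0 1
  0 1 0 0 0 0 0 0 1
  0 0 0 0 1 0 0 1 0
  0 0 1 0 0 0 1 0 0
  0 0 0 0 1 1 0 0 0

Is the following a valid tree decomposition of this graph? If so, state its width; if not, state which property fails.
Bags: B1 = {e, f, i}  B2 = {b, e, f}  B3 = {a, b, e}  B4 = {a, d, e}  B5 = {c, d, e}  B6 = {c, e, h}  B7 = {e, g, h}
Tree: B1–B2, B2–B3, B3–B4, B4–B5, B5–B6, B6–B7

Yes; width 2.

Vertex coverage: the bags together contain {a, b, c, d, e, f, g, h, i}, the full vertex set. Edge coverage: each edge of G has both endpoints in at least one bag. Running intersection: for every vertex, the bags containing it form a connected subtree. All three properties hold, so this is a valid tree decomposition of width max|bag| − 1 = 2, and hence tw(G) ≤ 2.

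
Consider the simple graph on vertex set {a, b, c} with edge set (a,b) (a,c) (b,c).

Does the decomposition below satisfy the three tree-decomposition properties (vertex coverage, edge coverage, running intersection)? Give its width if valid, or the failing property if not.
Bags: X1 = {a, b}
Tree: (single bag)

A tree decomposition must satisfy three properties: every vertex lies in some bag; for every edge, both endpoints lie together in some bag; and for every vertex, the bags containing it form a connected subtree. Here vertex c appears in no bag, so the decomposition is invalid.

No — vertex c appears in no bag.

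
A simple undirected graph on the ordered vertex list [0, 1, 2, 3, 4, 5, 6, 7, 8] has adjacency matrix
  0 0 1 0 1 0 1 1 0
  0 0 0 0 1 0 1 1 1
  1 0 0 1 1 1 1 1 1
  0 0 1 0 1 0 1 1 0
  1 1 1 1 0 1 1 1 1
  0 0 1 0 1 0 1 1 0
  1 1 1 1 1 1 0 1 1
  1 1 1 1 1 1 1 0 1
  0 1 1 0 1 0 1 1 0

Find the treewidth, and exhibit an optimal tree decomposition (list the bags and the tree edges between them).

Treewidth 4.
One optimal decomposition is:
Bags: B1 = {2, 4, 6, 7, 8}  B2 = {2, 4, 5, 6, 7}  B3 = {1, 4, 6, 7, 8}  B4 = {2, 3, 4, 6, 7}  B5 = {0, 2, 4, 6, 7}
Tree: B1–B2, B1–B3, B2–B4, B1–B5

The largest bag has 5 vertices, giving width 4; this decomposition certifies tw(G) ≤ 4. For the lower bound, the 5 vertices {1, 4, 6, 7, 8} are pairwise adjacent, and any tree decomposition puts a clique entirely inside one bag — forcing width ≥ 4. Hence tw(G) = 4 exactly.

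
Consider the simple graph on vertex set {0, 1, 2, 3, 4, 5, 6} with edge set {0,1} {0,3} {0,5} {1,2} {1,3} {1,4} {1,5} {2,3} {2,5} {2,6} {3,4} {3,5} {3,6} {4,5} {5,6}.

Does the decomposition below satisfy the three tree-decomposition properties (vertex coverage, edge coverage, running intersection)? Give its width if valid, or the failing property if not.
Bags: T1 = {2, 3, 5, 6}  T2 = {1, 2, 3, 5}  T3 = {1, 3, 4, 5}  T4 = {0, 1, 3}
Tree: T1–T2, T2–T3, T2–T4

A tree decomposition must satisfy three properties: every vertex lies in some bag; for every edge, both endpoints lie together in some bag; and for every vertex, the bags containing it form a connected subtree. Here edge (5,0) lies in no bag, so the decomposition is invalid.

No — edge (5,0) lies in no bag.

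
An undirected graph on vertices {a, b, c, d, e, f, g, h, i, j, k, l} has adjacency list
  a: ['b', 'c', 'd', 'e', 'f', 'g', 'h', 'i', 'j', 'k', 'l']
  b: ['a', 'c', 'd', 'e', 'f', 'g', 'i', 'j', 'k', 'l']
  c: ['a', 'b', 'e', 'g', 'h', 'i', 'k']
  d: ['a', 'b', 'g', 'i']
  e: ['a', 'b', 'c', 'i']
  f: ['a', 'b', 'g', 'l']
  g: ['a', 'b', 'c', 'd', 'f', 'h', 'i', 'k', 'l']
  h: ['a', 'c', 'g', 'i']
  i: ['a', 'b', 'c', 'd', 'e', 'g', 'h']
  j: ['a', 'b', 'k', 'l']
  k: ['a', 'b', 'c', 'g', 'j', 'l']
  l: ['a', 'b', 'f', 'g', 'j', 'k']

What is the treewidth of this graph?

A width-4 tree decomposition is:
Bags: B1 = {a, b, g, k, l}  B2 = {a, b, c, g, k}  B3 = {a, b, f, g, l}  B4 = {a, b, c, g, i}  B5 = {a, b, d, g, i}  B6 = {a, b, c, e, i}  B7 = {a, c, g, h, i}  B8 = {a, b, j, k, l}
Tree: B1–B2, B1–B3, B2–B4, B4–B5, B4–B6, B4–B7, B1–B8
Every bag has size at most 5, so the width is 5 − 1 = 4 and tw(G) ≤ 4. For the lower bound, the 5 vertices {a, c, g, h, i} are pairwise adjacent, and any tree decomposition puts a clique entirely inside one bag — forcing width ≥ 4. Therefore the treewidth is 4.

4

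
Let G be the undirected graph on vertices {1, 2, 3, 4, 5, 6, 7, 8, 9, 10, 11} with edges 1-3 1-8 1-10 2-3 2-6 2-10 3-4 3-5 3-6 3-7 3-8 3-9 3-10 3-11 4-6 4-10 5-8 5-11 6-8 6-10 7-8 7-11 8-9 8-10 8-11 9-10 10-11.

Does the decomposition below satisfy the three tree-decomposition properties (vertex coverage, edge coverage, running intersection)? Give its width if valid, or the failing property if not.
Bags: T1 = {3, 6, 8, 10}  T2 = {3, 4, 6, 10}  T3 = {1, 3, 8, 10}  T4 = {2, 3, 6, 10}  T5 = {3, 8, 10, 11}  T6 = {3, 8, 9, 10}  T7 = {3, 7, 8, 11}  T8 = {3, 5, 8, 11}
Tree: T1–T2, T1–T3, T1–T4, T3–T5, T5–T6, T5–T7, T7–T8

Yes; width 3.

Vertex coverage: the bags together contain {1, 2, 3, 4, 5, 6, 7, 8, 9, 10, 11}, the full vertex set. Edge coverage: each edge of G has both endpoints in at least one bag. Running intersection: for every vertex, the bags containing it form a connected subtree. All three properties hold, so this is a valid tree decomposition of width max|bag| − 1 = 3, and hence tw(G) ≤ 3.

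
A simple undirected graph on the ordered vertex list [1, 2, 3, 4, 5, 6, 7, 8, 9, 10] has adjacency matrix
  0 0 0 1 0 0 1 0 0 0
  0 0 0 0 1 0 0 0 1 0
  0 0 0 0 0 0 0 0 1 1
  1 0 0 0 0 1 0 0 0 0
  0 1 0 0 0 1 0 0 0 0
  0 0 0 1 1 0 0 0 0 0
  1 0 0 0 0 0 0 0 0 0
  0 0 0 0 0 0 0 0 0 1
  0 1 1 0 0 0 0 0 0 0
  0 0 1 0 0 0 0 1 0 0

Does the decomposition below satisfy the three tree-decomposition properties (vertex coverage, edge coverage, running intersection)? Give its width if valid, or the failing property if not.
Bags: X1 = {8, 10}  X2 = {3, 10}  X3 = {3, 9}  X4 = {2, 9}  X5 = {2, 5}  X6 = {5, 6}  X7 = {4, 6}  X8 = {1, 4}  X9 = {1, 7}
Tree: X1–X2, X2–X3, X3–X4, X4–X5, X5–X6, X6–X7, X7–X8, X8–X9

Yes; width 1.

Vertex coverage: the bags together contain {1, 2, 3, 4, 5, 6, 7, 8, 9, 10}, the full vertex set. Edge coverage: each edge of G has both endpoints in at least one bag. Running intersection: for every vertex, the bags containing it form a connected subtree. All three properties hold, so this is a valid tree decomposition of width max|bag| − 1 = 1, and hence tw(G) ≤ 1.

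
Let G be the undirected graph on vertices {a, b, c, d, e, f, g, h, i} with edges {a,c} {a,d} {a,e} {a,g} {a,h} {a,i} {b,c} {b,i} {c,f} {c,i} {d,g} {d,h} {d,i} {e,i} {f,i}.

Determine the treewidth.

2

A width-2 tree decomposition is:
Bags: B1 = {a, d, i}  B2 = {a, d, h}  B3 = {a, e, i}  B4 = {a, d, g}  B5 = {a, c, i}  B6 = {b, c, i}  B7 = {c, f, i}
Tree: B1–B2, B1–B3, B1–B4, B1–B5, B5–B6, B6–B7
The largest bag has 3 vertices, giving width 2; this decomposition certifies tw(G) ≤ 2. On the other hand G contains the 3-clique {a, d, g}. A clique must lie in a single bag of any decomposition, so no decomposition can have width below 2. The upper and lower bounds meet at 2, so that is the treewidth.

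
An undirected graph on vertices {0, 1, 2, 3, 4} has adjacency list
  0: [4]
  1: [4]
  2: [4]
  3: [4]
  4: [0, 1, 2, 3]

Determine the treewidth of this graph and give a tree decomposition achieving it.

Treewidth 1.
One optimal decomposition is:
Bags: B1 = {0, 4}  B2 = {2, 4}  B3 = {3, 4}  B4 = {1, 4}
Tree: B1–B2, B2–B3, B3–B4

Every bag has size at most 2, so the width is 2 − 1 = 1 and tw(G) ≤ 1. Any graph with an edge has treewidth ≥ 1, and G has the edge 0–4. Combining the bounds, tw(G) = 1.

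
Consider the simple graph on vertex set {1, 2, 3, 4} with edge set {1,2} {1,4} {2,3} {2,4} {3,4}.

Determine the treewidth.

A width-2 tree decomposition is:
Bags: B1 = {1, 2, 4}  B2 = {2, 3, 4}
Tree: B1–B2
Each bag holds 3 vertices, so the decomposition has width 2, which upper-bounds the treewidth. Conversely, {1, 2, 4} is a clique of size 3, and the vertices of any clique must share a bag in every tree decomposition; so some bag has ≥ 3 vertices and tw(G) ≥ 2. Therefore the treewidth is 2.

2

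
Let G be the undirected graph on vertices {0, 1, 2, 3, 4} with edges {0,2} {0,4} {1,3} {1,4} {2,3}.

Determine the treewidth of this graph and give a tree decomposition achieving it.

Treewidth 2.
One optimal decomposition is:
Bags: B1 = {1, 2, 3}  B2 = {1, 2, 4}  B3 = {0, 2, 4}
Tree: B1–B2, B2–B3

Each bag holds 3 vertices, so the decomposition has width 2, which upper-bounds the treewidth. The edges 2–3–1–4–0–2 form a cycle, so G is not a tree and its treewidth is at least 2. The upper and lower bounds meet at 2, so that is the treewidth.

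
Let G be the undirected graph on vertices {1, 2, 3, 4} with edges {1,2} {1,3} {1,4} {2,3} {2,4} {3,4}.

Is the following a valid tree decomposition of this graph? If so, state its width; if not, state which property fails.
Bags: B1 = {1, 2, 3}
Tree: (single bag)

No — vertex 4 appears in no bag.

A tree decomposition must satisfy three properties: every vertex lies in some bag; for every edge, both endpoints lie together in some bag; and for every vertex, the bags containing it form a connected subtree. Here vertex 4 appears in no bag, so the decomposition is invalid.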